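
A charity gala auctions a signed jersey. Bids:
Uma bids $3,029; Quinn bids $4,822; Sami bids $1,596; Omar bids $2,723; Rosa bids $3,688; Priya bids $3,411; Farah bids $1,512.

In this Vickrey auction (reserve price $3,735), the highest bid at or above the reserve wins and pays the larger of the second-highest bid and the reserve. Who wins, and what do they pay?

Bids ranked: 4,822 (Quinn) > 3,688 (Rosa) > 3,411 (Priya) > 3,029 (Uma) > 2,723 (Omar) > 1,596 (Sami) > …
Quinn has the top bid at or above the reserve ($4,822).
max(second-highest $3,688, reserve $3,735) = $3,735.

Quinn pays $3,735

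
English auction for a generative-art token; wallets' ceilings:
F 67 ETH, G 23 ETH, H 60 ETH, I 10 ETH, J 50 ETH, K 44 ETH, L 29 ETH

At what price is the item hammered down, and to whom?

F wins at 60 ETH

Open ascending-bid auction: the price rises until one bidder remains; the winner pays the price at which the last rival dropped out.
Sorting limits: 67 (F) > 60 (H) > 50 (J) > 44 (K) > 29 (L) > 23 (G) > …
Once the price passes 60 ETH, only F is left; the hammer falls at H's limit of 60 ETH.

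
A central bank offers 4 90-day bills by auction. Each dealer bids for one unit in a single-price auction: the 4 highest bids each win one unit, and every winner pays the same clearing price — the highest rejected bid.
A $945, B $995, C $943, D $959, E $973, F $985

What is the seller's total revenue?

Total revenue: $3,780

Bids ranked high→low: 995 (B), 985 (F), 973 (E), 959 (D), 945 (A), 943 (C)
Winners (4 units): B, F, E, D.
First losing bid is A's $945, which sets the uniform price.
Total revenue = 4 × $945 = $3,780.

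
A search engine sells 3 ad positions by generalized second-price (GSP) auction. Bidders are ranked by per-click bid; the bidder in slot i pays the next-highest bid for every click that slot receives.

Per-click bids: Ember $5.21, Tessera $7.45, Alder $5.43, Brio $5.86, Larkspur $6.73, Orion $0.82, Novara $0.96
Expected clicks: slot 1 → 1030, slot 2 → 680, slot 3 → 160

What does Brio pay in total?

Per-click bids in order: $7.45 (Tessera) > $6.73 (Larkspur) > $5.86 (Brio) > $5.43 (Alder) > …
Brio holds slot 3 → pays next bid $5.43 × 160 clicks = $868.80.

Brio pays $868.80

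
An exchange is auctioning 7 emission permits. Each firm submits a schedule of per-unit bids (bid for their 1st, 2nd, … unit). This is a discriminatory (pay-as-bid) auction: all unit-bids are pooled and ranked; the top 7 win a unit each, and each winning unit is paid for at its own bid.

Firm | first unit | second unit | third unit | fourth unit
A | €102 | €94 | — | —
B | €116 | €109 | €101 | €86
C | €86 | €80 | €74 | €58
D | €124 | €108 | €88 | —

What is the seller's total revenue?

Total revenue: €754

Merging the schedules and taking the best 7: 124 (D-1), 116 (B-1), 109 (B-2), 108 (D-2), 102 (A-1), 101 (B-3), 94 (A-2)
Next rejected bid: €88 (not a price — pay-as-bid).
Each winning unit pays its own bid.
Revenue = 124 + 116 + 109 + 108 + 102 + 101 + 94 = €754.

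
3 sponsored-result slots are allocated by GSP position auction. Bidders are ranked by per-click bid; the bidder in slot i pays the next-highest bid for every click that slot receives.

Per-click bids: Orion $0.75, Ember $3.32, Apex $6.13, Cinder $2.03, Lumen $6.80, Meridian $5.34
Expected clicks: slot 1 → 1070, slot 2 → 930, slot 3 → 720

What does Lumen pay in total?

Sorting advertisers: $6.80 (Lumen) > $6.13 (Apex) > $5.34 (Meridian) > $3.32 (Ember) > …
Lumen holds slot 1 → pays next bid $6.13 × 1070 clicks = $6559.10.

Lumen pays $6559.10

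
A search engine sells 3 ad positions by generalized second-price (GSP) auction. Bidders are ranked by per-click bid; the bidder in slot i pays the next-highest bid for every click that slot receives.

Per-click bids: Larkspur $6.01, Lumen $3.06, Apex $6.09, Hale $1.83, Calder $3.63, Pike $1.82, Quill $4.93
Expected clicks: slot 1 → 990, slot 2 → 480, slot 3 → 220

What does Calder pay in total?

Per-click bids in order: $6.09 (Apex) > $6.01 (Larkspur) > $4.93 (Quill) > $3.63 (Calder) > …
Calder ranks below slot 3 → no slot, pays nothing.

Calder pays $0.00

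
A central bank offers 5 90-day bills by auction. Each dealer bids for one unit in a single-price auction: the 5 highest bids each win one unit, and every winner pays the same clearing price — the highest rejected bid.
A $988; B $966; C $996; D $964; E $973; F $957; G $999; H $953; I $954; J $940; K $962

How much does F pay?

F pays $0

Sorting: 999 (G), 996 (C), 988 (A), 973 (E), 966 (B), 964 (D), 962 (K), …
Winners (5 units): G, C, A, E, B.
First losing bid is D's $964, which sets the uniform price.
F does not win → pays $0.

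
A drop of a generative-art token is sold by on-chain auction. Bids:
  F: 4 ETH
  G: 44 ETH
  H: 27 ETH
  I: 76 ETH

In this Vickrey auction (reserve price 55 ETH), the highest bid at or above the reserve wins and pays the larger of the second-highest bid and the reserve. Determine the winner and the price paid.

I pays 55 ETH

Sorting bids: 76 (I) > 44 (G) > 27 (H) > 4 (F)
Highest eligible bid: I at 76 ETH.
max(second-highest 44 ETH, reserve 55 ETH) = 55 ETH.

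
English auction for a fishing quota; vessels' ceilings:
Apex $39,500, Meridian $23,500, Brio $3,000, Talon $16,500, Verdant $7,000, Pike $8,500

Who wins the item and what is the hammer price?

Apex wins at $23,500

Sorting limits: 39,500 (Apex) > 23,500 (Meridian) > 16,500 (Talon) > 8,500 (Pike) > 7,000 (Verdant) > 3,000 (Brio)
Meridian is the last rival to drop out, at $23,500; Apex remains and wins at that price.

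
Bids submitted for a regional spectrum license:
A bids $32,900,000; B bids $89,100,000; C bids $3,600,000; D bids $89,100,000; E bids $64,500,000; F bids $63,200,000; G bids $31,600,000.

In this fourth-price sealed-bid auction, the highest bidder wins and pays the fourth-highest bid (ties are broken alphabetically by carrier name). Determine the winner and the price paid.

Rule: the highest bidder wins and pays the fourth-highest bid.
Bids ranked: 89,100,000 (B) > 89,100,000 (D) > 64,500,000 (E) > 63,200,000 (F) > 32,900,000 (A) > 31,600,000 (G) > …
B and D tie at $89,100,000; tie-break gives it to B.
B is highest; pays the fourth-highest bid, $63,200,000.

B pays $63,200,000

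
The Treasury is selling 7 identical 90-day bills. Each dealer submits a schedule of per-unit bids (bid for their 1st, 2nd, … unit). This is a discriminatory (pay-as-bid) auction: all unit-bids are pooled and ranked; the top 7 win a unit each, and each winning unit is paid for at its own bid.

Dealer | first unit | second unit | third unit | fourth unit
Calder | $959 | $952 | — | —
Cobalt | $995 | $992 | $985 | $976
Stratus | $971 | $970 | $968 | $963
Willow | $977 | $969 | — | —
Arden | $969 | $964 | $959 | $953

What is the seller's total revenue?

Pooled unit-bids ranked (top 7): 995 (Cobalt-1), 992 (Cobalt-2), 985 (Cobalt-3), 977 (Willow-1), 976 (Cobalt-4), 971 (Stratus-1), 970 (Stratus-2)
Next rejected bid: $969 (not a price — pay-as-bid).
Each winning unit pays its own bid.
Revenue = 995 + 992 + 985 + 977 + 976 + 971 + 970 = $6,866.

Total revenue: $6,866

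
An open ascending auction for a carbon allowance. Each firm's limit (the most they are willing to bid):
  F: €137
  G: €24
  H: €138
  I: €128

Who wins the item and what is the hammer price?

Rule: the price rises until one bidder remains; the winner pays the price at which the last rival dropped out.
Limits ranked: 138 (H) > 137 (F) > 128 (I) > 24 (G)
Bidding ends when F exits at €137; H takes it.

H wins at €137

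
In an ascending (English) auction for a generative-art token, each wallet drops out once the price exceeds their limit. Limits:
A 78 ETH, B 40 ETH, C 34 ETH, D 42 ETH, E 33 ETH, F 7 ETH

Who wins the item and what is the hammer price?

Limits in order: 78 (A) > 42 (D) > 40 (B) > 34 (C) > 33 (E) > 7 (F)
Bidding ends when D exits at 42 ETH; A takes it.

A wins at 42 ETH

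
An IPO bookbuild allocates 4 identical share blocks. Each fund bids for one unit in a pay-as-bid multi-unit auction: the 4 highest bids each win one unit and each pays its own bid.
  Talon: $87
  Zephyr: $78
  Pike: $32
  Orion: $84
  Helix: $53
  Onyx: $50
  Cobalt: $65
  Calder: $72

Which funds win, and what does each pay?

Ordering the bids: 87 (Talon), 84 (Orion), 78 (Zephyr), 72 (Calder), 65 (Cobalt), 53 (Helix), …
Top 4: Talon, Orion, Zephyr, Calder.
Each winner pays its own bid: Talon $87, Orion $84, Zephyr $78, Calder $72.

Talon $87, Orion $84, Zephyr $78, Calder $72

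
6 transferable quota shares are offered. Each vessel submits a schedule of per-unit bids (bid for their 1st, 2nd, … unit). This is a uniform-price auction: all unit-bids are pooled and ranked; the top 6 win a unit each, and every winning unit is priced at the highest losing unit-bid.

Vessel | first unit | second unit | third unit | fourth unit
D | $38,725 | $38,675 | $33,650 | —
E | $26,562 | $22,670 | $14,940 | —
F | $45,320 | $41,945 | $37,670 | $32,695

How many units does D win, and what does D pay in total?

D: 3 units, pays $98,085

Merging the schedules and taking the best 6: 45,320 (F-1), 41,945 (F-2), 38,725 (D-1), 38,675 (D-2), 37,670 (F-3), 33,650 (D-3)
The (k+1)-th unit-bid is $32,695.
D wins 3 unit(s) at $32,695 each.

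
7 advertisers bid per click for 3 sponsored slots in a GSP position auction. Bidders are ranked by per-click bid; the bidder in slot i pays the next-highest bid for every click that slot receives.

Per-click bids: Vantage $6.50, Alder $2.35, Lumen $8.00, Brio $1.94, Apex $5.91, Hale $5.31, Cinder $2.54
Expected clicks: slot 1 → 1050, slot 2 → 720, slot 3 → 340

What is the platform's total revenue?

Total revenue: $12885.60

Ranked by bid: $8.00 (Lumen) > $6.50 (Vantage) > $5.91 (Apex) > $5.31 (Hale) > …
Slot 1: Lumen pays $6.50 × 1050 = $6825.00
Slot 2: Vantage pays $5.91 × 720 = $4255.20
Slot 3: Apex pays $5.31 × 340 = $1805.40
Total = $12885.60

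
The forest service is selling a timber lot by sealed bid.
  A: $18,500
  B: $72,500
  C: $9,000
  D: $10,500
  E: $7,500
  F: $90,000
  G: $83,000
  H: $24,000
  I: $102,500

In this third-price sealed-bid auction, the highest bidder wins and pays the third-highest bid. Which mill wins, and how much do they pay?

I pays $83,000

Rule: the highest bidder wins and pays the third-highest bid.
Bids in order: 102,500 (I) > 90,000 (F) > 83,000 (G) > 72,500 (B) > 24,000 (H) > 18,500 (A) > …
I is highest; pays the third-highest bid, $83,000.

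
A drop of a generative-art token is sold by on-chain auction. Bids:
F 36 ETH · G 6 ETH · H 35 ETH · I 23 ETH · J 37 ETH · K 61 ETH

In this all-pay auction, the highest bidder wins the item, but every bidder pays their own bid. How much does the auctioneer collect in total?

Total revenue: 198 ETH

Bids ranked: 61 (K) > 37 (J) > 36 (F) > 35 (H) > 23 (I) > 6 (G)
K wins with the top bid; all bids are sunk regardless.
Every bidder forfeits their bid regardless of winning.
Revenue = 36 + 6 + 35 + 23 + 37 + 61 = 198 ETH.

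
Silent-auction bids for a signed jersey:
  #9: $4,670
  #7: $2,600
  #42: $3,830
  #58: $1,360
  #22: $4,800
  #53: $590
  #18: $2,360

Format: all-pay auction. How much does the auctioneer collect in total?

Rule: the highest bidder wins the item, but every bidder pays their own bid.
Bids in order: 4,800 (#22) > 4,670 (#9) > 3,830 (#42) > 2,600 (#7) > 2,360 (#18) > 1,360 (#58) > …
Every bidder forfeits their bid regardless of winning.
Revenue = 4,670 + 2,600 + 3,830 + 1,360 + 4,800 + 590 + 2,360 = $20,210.

Total revenue: $20,210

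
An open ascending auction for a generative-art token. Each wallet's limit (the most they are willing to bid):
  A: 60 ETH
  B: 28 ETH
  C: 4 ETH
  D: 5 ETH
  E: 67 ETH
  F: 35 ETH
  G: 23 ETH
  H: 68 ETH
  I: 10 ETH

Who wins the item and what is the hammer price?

H wins at 67 ETH

Open ascending-bid auction: the price rises until one bidder remains; the winner pays the price at which the last rival dropped out.
Limits in order: 68 (H) > 67 (E) > 60 (A) > 35 (F) > 28 (B) > 23 (G) > …
E is the last rival to drop out, at 67 ETH; H remains and wins at that price.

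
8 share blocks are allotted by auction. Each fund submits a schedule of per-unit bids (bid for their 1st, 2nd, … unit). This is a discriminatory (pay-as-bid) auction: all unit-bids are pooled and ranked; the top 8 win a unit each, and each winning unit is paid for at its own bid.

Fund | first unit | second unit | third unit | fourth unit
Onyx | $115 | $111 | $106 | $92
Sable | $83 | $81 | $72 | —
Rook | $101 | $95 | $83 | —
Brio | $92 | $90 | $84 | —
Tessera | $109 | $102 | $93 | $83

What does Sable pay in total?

All unit-bids, highest first — top 8: 115 (Onyx-1), 111 (Onyx-2), 109 (Tessera-1), 106 (Onyx-3), 102 (Tessera-2), 101 (Rook-1), 95 (Rook-2), 93 (Tessera-3)
Next rejected bid: $92 (not a price — pay-as-bid).
Sable wins no units.

Sable pays $0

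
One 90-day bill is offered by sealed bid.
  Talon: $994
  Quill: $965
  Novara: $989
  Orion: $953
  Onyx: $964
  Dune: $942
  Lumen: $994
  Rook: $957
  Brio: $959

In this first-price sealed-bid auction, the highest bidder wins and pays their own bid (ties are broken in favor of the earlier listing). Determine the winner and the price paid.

Sorting bids: 994 (Talon) > 994 (Lumen) > 989 (Novara) > 965 (Quill) > 964 (Onyx) > 959 (Brio) > …
Tie at $994 → Talon wins by tie-break.
Talon has the highest bid and pays exactly that: $994.

Talon pays $994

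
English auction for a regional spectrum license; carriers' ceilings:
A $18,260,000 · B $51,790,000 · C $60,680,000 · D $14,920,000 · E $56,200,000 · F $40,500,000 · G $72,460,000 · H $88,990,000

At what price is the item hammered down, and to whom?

Open ascending-bid auction: the price rises until one bidder remains; the winner pays the price at which the last rival dropped out.
Sorting limits: 88,990,000 (H) > 72,460,000 (G) > 60,680,000 (C) > 56,200,000 (E) > 51,790,000 (B) > 40,500,000 (F) > …
G is the last rival to drop out, at $72,460,000; H remains and wins at that price.

H wins at $72,460,000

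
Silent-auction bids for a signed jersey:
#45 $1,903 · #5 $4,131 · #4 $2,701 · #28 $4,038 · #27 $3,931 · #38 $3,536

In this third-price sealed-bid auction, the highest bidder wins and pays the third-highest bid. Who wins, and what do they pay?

Rule: the highest bidder wins and pays the third-highest bid.
Sorting bids: 4,131 (#5) > 4,038 (#28) > 3,931 (#27) > 3,536 (#38) > 2,701 (#4) > 1,903 (#45)
#5 is highest; pays the third-highest bid, $3,931.

#5 pays $3,931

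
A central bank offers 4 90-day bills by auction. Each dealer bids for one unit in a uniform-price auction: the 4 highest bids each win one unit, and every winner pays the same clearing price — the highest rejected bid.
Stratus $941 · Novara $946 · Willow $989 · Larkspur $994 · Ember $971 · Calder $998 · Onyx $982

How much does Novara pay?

Novara pays $0

Bids ranked high→low: 998 (Calder), 994 (Larkspur), 989 (Willow), 982 (Onyx), 971 (Ember), 946 (Novara), …
Winners (4 units): Calder, Larkspur, Willow, Onyx.
Clearing price = highest rejected bid = $971.
Novara does not win → pays $0.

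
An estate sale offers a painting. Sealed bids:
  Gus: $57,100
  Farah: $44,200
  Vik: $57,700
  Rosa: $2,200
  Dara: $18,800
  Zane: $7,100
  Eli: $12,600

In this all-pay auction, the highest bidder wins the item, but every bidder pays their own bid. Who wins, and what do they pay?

Vik pays $57,700

Bids ranked: 57,700 (Vik) > 57,100 (Gus) > 44,200 (Farah) > 18,800 (Dara) > 12,600 (Eli) > 7,100 (Zane) > …
Vik wins with the top bid; all bids are sunk regardless.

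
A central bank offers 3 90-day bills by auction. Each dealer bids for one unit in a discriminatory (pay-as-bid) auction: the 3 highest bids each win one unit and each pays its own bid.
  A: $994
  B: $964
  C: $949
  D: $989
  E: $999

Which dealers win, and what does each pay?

E $999, A $994, D $989

Bids ranked high→low: 999 (E), 994 (A), 989 (D), 964 (B), 949 (C)
Winners (3 units): E, A, D.
Each winner pays its own bid: E $999, A $994, D $989.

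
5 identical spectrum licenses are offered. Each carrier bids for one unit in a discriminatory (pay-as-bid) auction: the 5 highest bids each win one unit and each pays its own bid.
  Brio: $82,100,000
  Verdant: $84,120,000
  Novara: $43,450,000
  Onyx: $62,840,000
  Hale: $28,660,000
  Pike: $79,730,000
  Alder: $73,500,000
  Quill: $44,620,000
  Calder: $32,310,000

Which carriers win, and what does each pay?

Verdant $84,120,000, Brio $82,100,000, Pike $79,730,000, Alder $73,500,000, Onyx $62,840,000

Bids ranked high→low: 84,120,000 (Verdant), 82,100,000 (Brio), 79,730,000 (Pike), 73,500,000 (Alder), 62,840,000 (Onyx), 44,620,000 (Quill), 43,450,000 (Novara), …
Top 5: Verdant, Brio, Pike, Alder, Onyx.
Each winner pays its own bid: Verdant $84,120,000, Brio $82,100,000, Pike $79,730,000, Alder $73,500,000, Onyx $62,840,000.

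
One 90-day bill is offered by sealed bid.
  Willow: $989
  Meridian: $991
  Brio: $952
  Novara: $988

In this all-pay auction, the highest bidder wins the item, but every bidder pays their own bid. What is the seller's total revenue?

Bids in order: 991 (Meridian) > 989 (Willow) > 988 (Novara) > 952 (Brio)
Every bidder forfeits their bid regardless of winning.
Revenue = 989 + 991 + 952 + 988 = $3,920.

Total revenue: $3,920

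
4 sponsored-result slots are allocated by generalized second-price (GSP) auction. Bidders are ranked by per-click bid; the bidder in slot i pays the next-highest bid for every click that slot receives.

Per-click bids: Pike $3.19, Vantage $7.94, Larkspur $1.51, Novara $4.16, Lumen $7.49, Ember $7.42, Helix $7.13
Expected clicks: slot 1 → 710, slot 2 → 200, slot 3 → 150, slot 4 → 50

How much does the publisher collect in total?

Total revenue: $8079.40

Sorting advertisers: $7.94 (Vantage) > $7.49 (Lumen) > $7.42 (Ember) > $7.13 (Helix) > $4.16 (Novara) > …
Slot 1: Vantage pays $7.49 × 710 = $5317.90
Slot 2: Lumen pays $7.42 × 200 = $1484.00
Slot 3: Ember pays $7.13 × 150 = $1069.50
Slot 4: Helix pays $4.16 × 50 = $208.00
Total = $8079.40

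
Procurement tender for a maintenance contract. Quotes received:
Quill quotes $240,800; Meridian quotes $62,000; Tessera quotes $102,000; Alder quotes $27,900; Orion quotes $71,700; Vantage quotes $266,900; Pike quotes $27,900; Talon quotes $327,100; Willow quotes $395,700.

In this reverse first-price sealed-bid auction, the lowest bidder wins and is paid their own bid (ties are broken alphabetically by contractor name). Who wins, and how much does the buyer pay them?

Bids in order: 27,900 (Alder) < 27,900 (Pike) < 62,000 (Meridian) < 71,700 (Orion) < 102,000 (Tessera) < 240,800 (Quill) < …
Tie at $27,900 → Alder wins by tie-break.
Alder has the lowest bid and is paid exactly that: $27,900.

Alder is paid $27,900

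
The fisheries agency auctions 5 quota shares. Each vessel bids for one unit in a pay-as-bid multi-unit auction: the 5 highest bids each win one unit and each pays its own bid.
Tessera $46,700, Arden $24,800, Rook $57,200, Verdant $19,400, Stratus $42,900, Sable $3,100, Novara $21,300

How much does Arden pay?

Arden pays $24,800

Ordering the bids: 57,200 (Rook), 46,700 (Tessera), 42,900 (Stratus), 24,800 (Arden), 21,300 (Novara), 19,400 (Verdant), 3,100 (Sable)
Winners (5 units): Rook, Tessera, Stratus, Arden, Novara.
Arden wins → own bid $24,800.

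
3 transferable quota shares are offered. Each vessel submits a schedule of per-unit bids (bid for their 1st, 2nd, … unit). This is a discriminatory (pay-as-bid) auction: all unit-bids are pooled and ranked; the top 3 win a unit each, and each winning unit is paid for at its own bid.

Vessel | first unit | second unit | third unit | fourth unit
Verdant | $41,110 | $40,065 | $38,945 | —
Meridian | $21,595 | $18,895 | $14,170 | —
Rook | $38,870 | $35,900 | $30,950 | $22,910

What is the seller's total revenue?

All unit-bids, highest first — top 3: 41,110 (Verdant-1), 40,065 (Verdant-2), 38,945 (Verdant-3)
Next rejected bid: $38,870 (not a price — pay-as-bid).
Each winning unit pays its own bid.
Revenue = 41,110 + 40,065 + 38,945 = $120,120.

Total revenue: $120,120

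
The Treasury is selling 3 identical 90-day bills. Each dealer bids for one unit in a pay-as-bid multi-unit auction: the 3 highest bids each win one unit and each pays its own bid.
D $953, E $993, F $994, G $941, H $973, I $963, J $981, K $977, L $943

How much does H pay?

H pays $0

Sorting: 994 (F), 993 (E), 981 (J), 977 (K), 973 (H), …
Winners (3 units): F, E, J.
H does not win → $0.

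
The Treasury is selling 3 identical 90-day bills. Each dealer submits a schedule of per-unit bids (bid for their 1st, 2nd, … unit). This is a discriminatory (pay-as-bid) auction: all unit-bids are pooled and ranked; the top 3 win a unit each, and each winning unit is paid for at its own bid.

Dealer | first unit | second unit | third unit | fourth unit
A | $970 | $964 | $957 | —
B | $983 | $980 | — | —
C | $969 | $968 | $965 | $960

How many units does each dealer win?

Pooled unit-bids ranked (top 3): 983 (B-1), 980 (B-2), 970 (A-1)
Next rejected bid: $969 (not a price — pay-as-bid).
Allocation: A 1, B 2.

A 1, B 2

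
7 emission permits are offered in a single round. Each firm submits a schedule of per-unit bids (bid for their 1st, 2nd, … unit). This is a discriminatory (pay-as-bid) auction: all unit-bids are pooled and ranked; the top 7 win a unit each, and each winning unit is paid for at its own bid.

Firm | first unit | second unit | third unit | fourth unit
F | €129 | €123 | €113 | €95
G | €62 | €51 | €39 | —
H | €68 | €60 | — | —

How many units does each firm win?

F 4, G 1, H 2

Merging the schedules and taking the best 7: 129 (F-1), 123 (F-2), 113 (F-3), 95 (F-4), 68 (H-1), 62 (G-1), 60 (H-2)
Next rejected bid: €51 (not a price — pay-as-bid).
Allocation: F 4, G 1, H 2.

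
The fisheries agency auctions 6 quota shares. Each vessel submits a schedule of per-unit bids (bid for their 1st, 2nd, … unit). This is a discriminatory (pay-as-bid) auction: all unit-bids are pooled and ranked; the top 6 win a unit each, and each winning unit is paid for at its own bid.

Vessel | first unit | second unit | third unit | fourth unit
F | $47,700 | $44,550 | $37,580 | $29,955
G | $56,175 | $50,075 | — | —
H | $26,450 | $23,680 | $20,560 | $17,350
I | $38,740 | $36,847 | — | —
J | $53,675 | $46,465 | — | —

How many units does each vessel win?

F 2, G 2, J 2

All unit-bids, highest first — top 6: 56,175 (G-1), 53,675 (J-1), 50,075 (G-2), 47,700 (F-1), 46,465 (J-2), 44,550 (F-2)
Next rejected bid: $38,740 (not a price — pay-as-bid).
Allocation: F 2, G 2, J 2.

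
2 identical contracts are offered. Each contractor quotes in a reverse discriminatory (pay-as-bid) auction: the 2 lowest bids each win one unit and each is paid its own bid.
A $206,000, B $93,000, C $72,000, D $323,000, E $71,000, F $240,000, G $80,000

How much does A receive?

A is paid $0

Sorting: 71,000 (E), 72,000 (C), 80,000 (G), 93,000 (B), …
Lowest 2: E, C.
A does not win → $0.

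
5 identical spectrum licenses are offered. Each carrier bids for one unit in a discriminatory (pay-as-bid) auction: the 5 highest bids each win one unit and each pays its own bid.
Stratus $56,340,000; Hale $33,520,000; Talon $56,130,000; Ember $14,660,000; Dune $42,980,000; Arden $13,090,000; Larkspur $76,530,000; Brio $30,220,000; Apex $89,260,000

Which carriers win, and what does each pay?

Apex $89,260,000, Larkspur $76,530,000, Stratus $56,340,000, Talon $56,130,000, Dune $42,980,000

Sorting: 89,260,000 (Apex), 76,530,000 (Larkspur), 56,340,000 (Stratus), 56,130,000 (Talon), 42,980,000 (Dune), 33,520,000 (Hale), 30,220,000 (Brio), …
The 5 highest are Apex, Larkspur, Stratus, Talon, Dune.
Each winner pays its own bid: Apex $89,260,000, Larkspur $76,530,000, Stratus $56,340,000, Talon $56,130,000, Dune $42,980,000.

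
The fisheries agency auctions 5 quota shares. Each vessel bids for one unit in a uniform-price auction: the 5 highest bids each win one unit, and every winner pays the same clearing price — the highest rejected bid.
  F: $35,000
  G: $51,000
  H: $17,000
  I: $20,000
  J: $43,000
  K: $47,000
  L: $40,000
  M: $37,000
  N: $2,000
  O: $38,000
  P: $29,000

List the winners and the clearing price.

Sorting: 51,000 (G), 47,000 (K), 43,000 (J), 40,000 (L), 38,000 (O), 37,000 (M), 35,000 (F), …
Winners (5 units): G, K, J, L, O.
Highest unsuccessful bid: $37,000 → clearing price.

G, K, J, L, O; each pays $37,000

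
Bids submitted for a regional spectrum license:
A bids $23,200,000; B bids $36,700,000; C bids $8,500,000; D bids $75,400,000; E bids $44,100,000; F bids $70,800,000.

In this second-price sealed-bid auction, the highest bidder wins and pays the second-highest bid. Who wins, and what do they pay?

Bids ranked: 75,400,000 (D) > 70,800,000 (F) > 44,100,000 (E) > 36,700,000 (B) > 23,200,000 (A) > 8,500,000 (C)
Second-price: D pays F's bid of $70,800,000.

D pays $70,800,000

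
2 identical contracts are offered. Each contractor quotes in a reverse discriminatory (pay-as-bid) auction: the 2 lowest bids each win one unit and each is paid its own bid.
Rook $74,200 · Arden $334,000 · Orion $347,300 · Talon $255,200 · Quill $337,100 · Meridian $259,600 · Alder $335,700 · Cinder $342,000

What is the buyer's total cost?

Bids ranked low→high: 74,200 (Rook), 255,200 (Talon), 259,600 (Meridian), 334,000 (Arden), …
Winners (2 units): Rook, Talon.
Total cost = 74,200 + 255,200 = $329,400.

Total cost: $329,400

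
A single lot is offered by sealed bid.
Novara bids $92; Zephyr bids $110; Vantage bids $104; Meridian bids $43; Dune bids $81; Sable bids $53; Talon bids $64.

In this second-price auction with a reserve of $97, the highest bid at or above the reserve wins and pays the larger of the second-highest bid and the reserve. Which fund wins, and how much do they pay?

Second-price auction with a reserve of $97: the highest bid at or above the reserve wins and pays the larger of the second-highest bid and the reserve.
Sorting bids: 110 (Zephyr) > 104 (Vantage) > 92 (Novara) > 81 (Dune) > 64 (Talon) > 53 (Sable) > …
Zephyr has the top bid at or above the reserve ($110).
Second-highest bid $104 exceeds the reserve $97 → payment $104.

Zephyr pays $104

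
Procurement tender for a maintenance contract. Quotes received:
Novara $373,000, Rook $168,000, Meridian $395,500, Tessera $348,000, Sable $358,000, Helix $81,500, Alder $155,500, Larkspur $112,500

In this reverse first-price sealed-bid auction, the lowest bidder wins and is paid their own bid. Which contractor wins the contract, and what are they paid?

Helix is paid $81,500

Reverse first-price sealed-bid auction: the lowest bidder wins and is paid their own bid.
Bids ranked: 81,500 (Helix) < 112,500 (Larkspur) < 155,500 (Alder) < 168,000 (Rook) < 348,000 (Tessera) < 358,000 (Sable) < …
Helix has the lowest bid and is paid exactly that: $81,500.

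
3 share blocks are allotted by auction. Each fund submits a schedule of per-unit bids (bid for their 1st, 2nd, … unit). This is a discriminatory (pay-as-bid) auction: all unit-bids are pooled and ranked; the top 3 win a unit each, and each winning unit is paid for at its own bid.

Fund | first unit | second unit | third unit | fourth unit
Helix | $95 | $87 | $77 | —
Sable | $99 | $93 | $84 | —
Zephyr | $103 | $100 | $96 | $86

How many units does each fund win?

Pooled unit-bids ranked (top 3): 103 (Zephyr-1), 100 (Zephyr-2), 99 (Sable-1)
Next rejected bid: $96 (not a price — pay-as-bid).
Allocation: Sable 1, Zephyr 2.

Sable 1, Zephyr 2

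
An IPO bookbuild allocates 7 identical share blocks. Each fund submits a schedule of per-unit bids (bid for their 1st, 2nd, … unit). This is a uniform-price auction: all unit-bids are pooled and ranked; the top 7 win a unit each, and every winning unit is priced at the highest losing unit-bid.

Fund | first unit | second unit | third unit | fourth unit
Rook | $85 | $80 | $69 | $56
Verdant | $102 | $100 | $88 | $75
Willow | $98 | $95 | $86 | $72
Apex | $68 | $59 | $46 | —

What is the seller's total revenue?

All unit-bids, highest first — top 7: 102 (Verdant-1), 100 (Verdant-2), 98 (Willow-1), 95 (Willow-2), 88 (Verdant-3), 86 (Willow-3), 85 (Rook-1)
First bid not allocated: $80.
Allocation: Rook 1, Verdant 3, Willow 3. Every unit priced at $80.
Revenue = 7 × 80 = $560.

Total revenue: $560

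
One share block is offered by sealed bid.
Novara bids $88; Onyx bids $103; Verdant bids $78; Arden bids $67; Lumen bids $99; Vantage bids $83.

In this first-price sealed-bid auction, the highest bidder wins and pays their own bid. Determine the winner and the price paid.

Onyx pays $103

Sorting bids: 103 (Onyx) > 99 (Lumen) > 88 (Novara) > 83 (Vantage) > 78 (Verdant) > 67 (Arden)
First-price: Onyx pays what they bid, $103.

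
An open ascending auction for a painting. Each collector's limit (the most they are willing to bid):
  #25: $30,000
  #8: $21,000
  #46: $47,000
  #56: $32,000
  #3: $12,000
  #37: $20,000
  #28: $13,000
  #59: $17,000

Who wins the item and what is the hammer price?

#46 wins at $32,000

Limits in order: 47,000 (#46) > 32,000 (#56) > 30,000 (#25) > 21,000 (#8) > 20,000 (#37) > 17,000 (#59) > …
Bidding ends when #56 exits at $32,000; #46 takes it.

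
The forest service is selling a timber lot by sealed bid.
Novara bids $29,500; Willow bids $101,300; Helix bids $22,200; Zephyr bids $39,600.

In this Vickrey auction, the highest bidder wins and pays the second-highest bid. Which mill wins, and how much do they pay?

Willow pays $39,600

Bids ranked: 101,300 (Willow) > 39,600 (Zephyr) > 29,500 (Novara) > 22,200 (Helix)
Willow wins with the highest bid; price is set by the runner-up at $39,600.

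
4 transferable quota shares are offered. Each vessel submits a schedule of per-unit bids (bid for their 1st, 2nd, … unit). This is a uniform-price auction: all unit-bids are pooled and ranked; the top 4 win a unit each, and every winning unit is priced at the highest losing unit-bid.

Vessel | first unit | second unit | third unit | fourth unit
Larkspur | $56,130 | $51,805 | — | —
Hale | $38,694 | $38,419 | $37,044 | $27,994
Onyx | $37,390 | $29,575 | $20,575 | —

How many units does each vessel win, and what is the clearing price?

Hale 2, Larkspur 2; clearing price $37,390

Merging the schedules and taking the best 4: 56,130 (Larkspur-1), 51,805 (Larkspur-2), 38,694 (Hale-1), 38,419 (Hale-2)
Highest rejected unit-bid = $37,390.
Allocation: Hale 2, Larkspur 2.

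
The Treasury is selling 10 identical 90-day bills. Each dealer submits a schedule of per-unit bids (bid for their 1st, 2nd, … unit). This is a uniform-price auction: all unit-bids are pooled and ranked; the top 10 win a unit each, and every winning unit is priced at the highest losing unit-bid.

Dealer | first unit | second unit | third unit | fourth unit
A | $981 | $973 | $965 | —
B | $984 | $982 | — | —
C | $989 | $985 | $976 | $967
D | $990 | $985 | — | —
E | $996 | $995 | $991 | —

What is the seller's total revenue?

Merging the schedules and taking the best 10: 996 (E-1), 995 (E-2), 991 (E-3), 990 (D-1), 989 (C-1), 985 (C-2), 985 (D-2), 984 (B-1), 982 (B-2), 981 (A-1)
First bid not allocated: $976.
Allocation: A 1, B 2, C 2, D 2, E 3. Every unit priced at $976.
Revenue = 10 × 976 = $9,760.

Total revenue: $9,760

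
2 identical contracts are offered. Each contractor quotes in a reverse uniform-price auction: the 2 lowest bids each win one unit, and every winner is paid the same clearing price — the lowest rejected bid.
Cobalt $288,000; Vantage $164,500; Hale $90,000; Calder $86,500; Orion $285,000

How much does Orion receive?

Bids ranked low→high: 86,500 (Calder), 90,000 (Hale), 164,500 (Vantage), 285,000 (Orion), …
Lowest 2: Calder, Hale.
Clearing price = lowest rejected bid = $164,500.
Orion does not win → is paid $0.

Orion is paid $0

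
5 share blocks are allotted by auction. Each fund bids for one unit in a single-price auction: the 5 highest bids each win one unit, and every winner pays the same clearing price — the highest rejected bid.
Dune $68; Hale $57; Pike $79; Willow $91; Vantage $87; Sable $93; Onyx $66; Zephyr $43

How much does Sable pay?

Sable pays $66

Bids ranked high→low: 93 (Sable), 91 (Willow), 87 (Vantage), 79 (Pike), 68 (Dune), 66 (Onyx), 57 (Hale), …
The 5 highest are Sable, Willow, Vantage, Pike, Dune.
First losing bid is Onyx's $66, which sets the uniform price.
Sable wins → pays $66.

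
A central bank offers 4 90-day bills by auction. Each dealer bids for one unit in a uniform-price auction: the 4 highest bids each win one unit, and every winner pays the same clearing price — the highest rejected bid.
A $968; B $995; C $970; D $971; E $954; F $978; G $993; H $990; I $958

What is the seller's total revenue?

Ordering the bids: 995 (B), 993 (G), 990 (H), 978 (F), 971 (D), 970 (C), …
Winners (4 units): B, G, H, F.
Highest unsuccessful bid: $971 → clearing price.
Total revenue = 4 × $971 = $3,884.

Total revenue: $3,884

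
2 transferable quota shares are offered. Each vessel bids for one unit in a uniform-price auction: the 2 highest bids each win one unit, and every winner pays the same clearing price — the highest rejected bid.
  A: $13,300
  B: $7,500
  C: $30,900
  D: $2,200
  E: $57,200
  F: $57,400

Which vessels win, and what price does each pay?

F, E; each pays $30,900

Bids ranked high→low: 57,400 (F), 57,200 (E), 30,900 (C), 13,300 (A), …
Top 2: F, E.
Clearing price = highest rejected bid = $30,900.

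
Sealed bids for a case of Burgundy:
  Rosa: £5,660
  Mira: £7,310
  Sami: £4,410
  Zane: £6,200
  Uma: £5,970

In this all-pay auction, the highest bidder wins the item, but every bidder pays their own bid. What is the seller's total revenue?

Rule: the highest bidder wins the item, but every bidder pays their own bid.
Bids ranked: 7,310 (Mira) > 6,200 (Zane) > 5,970 (Uma) > 5,660 (Rosa) > 4,410 (Sami)
Every bidder forfeits their bid regardless of winning.
Revenue = 5,660 + 7,310 + 4,410 + 6,200 + 5,970 = £29,550.

Total revenue: £29,550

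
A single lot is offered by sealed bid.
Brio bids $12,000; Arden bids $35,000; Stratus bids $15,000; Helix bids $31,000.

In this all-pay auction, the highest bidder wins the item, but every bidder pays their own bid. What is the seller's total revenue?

Rule: the highest bidder wins the item, but every bidder pays their own bid.
Sorting bids: 35,000 (Arden) > 31,000 (Helix) > 15,000 (Stratus) > 12,000 (Brio)
Every bidder forfeits their bid regardless of winning.
Revenue = 12,000 + 35,000 + 15,000 + 31,000 = $93,000.

Total revenue: $93,000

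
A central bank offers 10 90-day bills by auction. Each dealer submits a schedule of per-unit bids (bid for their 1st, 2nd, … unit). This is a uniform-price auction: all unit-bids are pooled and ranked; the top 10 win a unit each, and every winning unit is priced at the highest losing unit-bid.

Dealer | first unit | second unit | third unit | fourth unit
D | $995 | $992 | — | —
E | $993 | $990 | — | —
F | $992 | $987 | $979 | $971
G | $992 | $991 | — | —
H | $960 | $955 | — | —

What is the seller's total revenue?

Total revenue: $9,600

Pooled unit-bids ranked (top 10): 995 (D-1), 993 (E-1), 992 (D-2), 992 (F-1), 992 (G-1), 991 (G-2), 990 (E-2), 987 (F-2), 979 (F-3), 971 (F-4)
Highest rejected unit-bid = $960.
Allocation: D 2, E 2, F 4, G 2. Every unit priced at $960.
Revenue = 10 × 960 = $9,600.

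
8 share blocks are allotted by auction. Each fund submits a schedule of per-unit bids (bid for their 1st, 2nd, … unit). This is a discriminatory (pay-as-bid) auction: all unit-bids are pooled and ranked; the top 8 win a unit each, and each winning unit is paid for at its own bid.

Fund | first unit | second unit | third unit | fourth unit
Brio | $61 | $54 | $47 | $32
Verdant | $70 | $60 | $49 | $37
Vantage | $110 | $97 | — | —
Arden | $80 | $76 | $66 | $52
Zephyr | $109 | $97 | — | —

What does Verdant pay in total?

Merging the schedules and taking the best 8: 110 (Vantage-1), 109 (Zephyr-1), 97 (Vantage-2), 97 (Zephyr-2), 80 (Arden-1), 76 (Arden-2), 70 (Verdant-1), 66 (Arden-3)
Next rejected bid: $61 (not a price — pay-as-bid).
Verdant's winning unit-bids: 70 = $70.

Verdant pays $70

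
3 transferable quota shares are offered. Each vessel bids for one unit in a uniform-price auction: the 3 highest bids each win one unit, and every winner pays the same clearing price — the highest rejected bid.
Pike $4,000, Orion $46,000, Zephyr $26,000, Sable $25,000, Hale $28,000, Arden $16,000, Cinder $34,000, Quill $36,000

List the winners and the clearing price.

Ordering the bids: 46,000 (Orion), 36,000 (Quill), 34,000 (Cinder), 28,000 (Hale), 26,000 (Zephyr), …
Winners (3 units): Orion, Quill, Cinder.
First losing bid is Hale's $28,000, which sets the uniform price.

Orion, Quill, Cinder; each pays $28,000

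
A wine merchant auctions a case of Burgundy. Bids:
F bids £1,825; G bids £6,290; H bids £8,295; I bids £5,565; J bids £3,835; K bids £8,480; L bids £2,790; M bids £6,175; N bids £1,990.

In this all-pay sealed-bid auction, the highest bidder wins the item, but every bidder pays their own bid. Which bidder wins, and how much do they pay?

All-pay sealed-bid auction: the highest bidder wins the item, but every bidder pays their own bid.
Bids in order: 8,480 (K) > 8,295 (H) > 6,290 (G) > 6,175 (M) > 5,565 (I) > 3,835 (J) > …
K wins with the top bid; all bids are sunk regardless.

K pays £8,480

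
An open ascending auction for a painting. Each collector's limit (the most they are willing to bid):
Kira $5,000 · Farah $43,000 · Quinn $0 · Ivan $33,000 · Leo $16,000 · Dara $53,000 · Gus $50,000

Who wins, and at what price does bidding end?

Dara wins at $50,000

Rule: the price rises until one bidder remains; the winner pays the price at which the last rival dropped out.
Limits in order: 53,000 (Dara) > 50,000 (Gus) > 43,000 (Farah) > 33,000 (Ivan) > 16,000 (Leo) > 5,000 (Kira) > …
Once the price passes $50,000, only Dara is left; the hammer falls at Gus's limit of $50,000.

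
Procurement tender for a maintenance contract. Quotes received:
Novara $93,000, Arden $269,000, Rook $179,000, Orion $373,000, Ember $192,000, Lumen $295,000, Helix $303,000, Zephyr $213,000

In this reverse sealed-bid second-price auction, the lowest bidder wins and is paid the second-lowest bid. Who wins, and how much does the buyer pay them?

Bids in order: 93,000 (Novara) < 179,000 (Rook) < 192,000 (Ember) < 213,000 (Zephyr) < 269,000 (Arden) < 295,000 (Lumen) < …
Second-price: Novara is paid Rook's bid of $179,000.

Novara is paid $179,000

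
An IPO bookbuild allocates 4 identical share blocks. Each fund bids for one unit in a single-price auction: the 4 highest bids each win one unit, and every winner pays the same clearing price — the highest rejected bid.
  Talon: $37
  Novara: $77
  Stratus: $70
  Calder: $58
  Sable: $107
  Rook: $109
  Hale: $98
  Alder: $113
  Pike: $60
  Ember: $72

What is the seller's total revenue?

Total revenue: $308

Bids ranked high→low: 113 (Alder), 109 (Rook), 107 (Sable), 98 (Hale), 77 (Novara), 72 (Ember), …
Winners (4 units): Alder, Rook, Sable, Hale.
First losing bid is Novara's $77, which sets the uniform price.
Total revenue = 4 × $77 = $308.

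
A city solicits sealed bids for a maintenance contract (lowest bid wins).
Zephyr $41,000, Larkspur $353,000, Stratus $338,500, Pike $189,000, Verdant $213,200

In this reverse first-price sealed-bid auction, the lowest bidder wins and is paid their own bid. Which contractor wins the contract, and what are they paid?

Bids ranked: 41,000 (Zephyr) < 189,000 (Pike) < 213,200 (Verdant) < 338,500 (Stratus) < 353,000 (Larkspur)
Zephyr is lowest → is paid own bid, $41,000.

Zephyr is paid $41,000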